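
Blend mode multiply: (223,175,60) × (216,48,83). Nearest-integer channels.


Multiply: C = A×B/255, rounded to nearest integer
R: 223×216/255 = 48168/255 ≈ 188.894 → 189
G: 175×48/255 = 8400/255 ≈ 32.941 → 33
B: 60×83/255 = 4980/255 ≈ 19.529 → 20
= RGB(189, 33, 20)


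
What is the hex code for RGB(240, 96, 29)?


R = 240 → F0 (hex)
G = 96 → 60 (hex)
B = 29 → 1D (hex)
Hex = #F0601D


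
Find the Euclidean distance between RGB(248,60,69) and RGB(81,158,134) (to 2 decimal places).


d = √[(R₁-R₂)² + (G₁-G₂)² + (B₁-B₂)²]
d = √[(248-81)² + (60-158)² + (69-134)²]
d = √[27889 + 9604 + 4225]
d = √41718
d ≈ 204.25


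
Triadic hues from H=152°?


Triadic: equally spaced at 120° intervals
H1 = 152°
H2 = (152 + 120) mod 360 = 272°
H3 = (152 + 240) mod 360 = 32°
Triadic = 152°, 272°, 32°


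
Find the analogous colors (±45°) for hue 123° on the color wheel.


Base hue: 123°
Left analog: (123 - 45) mod 360 = 78°
Right analog: (123 + 45) mod 360 = 168°
Analogous hues = 78° and 168°


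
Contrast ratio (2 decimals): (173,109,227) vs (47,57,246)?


Linearize each sRGB channel c=v/255: c/12.92 if c ≤ 0.04045 else ((c+0.055)/1.055)^2.4
L = 0.2126×R_lin + 0.7152×G_lin + 0.0722×B_lin
Color 1 (173,109,227):
  R=173: 173/255≈0.6784 > 0.04045 → ((0.6784+0.055)/1.055)^2.4 ≈ 0.41789
  G=109: 109/255≈0.4275 > 0.04045 → ((0.4275+0.055)/1.055)^2.4 ≈ 0.15293
  B=227: 227/255≈0.8902 > 0.04045 → ((0.8902+0.055)/1.055)^2.4 ≈ 0.76815
  L1 = 0.2126×0.41789 + 0.7152×0.15293 + 0.0722×0.76815 ≈ 0.25368
Color 2 (47,57,246):
  R=47: 47/255≈0.1843 > 0.04045 → ((0.1843+0.055)/1.055)^2.4 ≈ 0.02843
  G=57: 57/255≈0.2235 > 0.04045 → ((0.2235+0.055)/1.055)^2.4 ≈ 0.04092
  B=246: 246/255≈0.9647 > 0.04045 → ((0.9647+0.055)/1.055)^2.4 ≈ 0.92158
  L2 = 0.2126×0.02843 + 0.7152×0.04092 + 0.0722×0.92158 ≈ 0.10184
Lighter = 0.25368, Darker = 0.10184
Ratio = (L_lighter + 0.05) / (L_darker + 0.05)
Ratio = (0.25368 + 0.05) / (0.10184 + 0.05) = 0.30368 / 0.15184 ≈ 1.9999
Ratio ≈ 2.00:1


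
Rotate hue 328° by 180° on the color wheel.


New hue = (H + rotation) mod 360
New hue = (328 + 180) mod 360
= 508 mod 360
= 148°


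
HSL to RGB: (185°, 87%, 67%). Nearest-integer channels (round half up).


H=185°, S=0.87, L=0.67
C = (1-|2L-1|)×S = (1-|0.34|)×0.87 = 0.5742
H' = H/60 = 185/60 ≈ 3.0833; X = C×(1-|H' mod 2 - 1|) = 0.52635
m = L - C/2 = 0.67 - 0.2871 = 0.3829
Sector ⌊H'⌋ = 3 → (R',G',B') = (0.0, 0.52635, 0.5742)
RGB = ((R'+m)×255, (G'+m)×255, (B'+m)×255) = (97.6395, 231.85875, 244.0605)
Round half up → RGB(98, 232, 244)


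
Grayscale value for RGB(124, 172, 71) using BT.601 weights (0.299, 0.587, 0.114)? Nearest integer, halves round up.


Gray = 0.299×R + 0.587×G + 0.114×B
Gray = 0.299×124 + 0.587×172 + 0.114×71
Gray = 37.076 + 100.964 + 8.094
Gray = 146.134 → round half up → 146
Gray = 146


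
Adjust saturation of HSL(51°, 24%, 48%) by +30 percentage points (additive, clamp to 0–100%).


Original S = 24%
Adjustment = +30 percentage points
New S = 24 + (30) = 54
Clamp to [0, 100] → 54
= HSL(51°, 54%, 48%)


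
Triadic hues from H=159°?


Triadic: equally spaced at 120° intervals
H1 = 159°
H2 = (159 + 120) mod 360 = 279°
H3 = (159 + 240) mod 360 = 39°
Triadic = 159°, 279°, 39°


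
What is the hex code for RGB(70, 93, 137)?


R = 70 → 46 (hex)
G = 93 → 5D (hex)
B = 137 → 89 (hex)
Hex = #465D89


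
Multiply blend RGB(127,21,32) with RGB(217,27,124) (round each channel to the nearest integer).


Multiply: C = A×B/255, rounded to nearest integer
R: 127×217/255 = 27559/255 ≈ 108.075 → 108
G: 21×27/255 = 567/255 ≈ 2.224 → 2
B: 32×124/255 = 3968/255 ≈ 15.561 → 16
= RGB(108, 2, 16)


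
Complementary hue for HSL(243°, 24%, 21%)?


Complement = opposite side of color wheel = hue + 180°
H' = (243 + 180) mod 360 = 63°
S and L unchanged.
= HSL(63°, 24%, 21%)


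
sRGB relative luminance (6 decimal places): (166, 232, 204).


Linearize each channel (sRGB transfer function): c = v/255; c_lin = c/12.92 if c ≤ 0.04045, else ((c+0.055)/1.055)^2.4
  R: 166/255 ≈ 0.650980 > 0.04045 → ((0.650980+0.055)/1.055)^2.4 ≈ 0.381326
  G: 232/255 ≈ 0.909804 > 0.04045 → ((0.909804+0.055)/1.055)^2.4 ≈ 0.806952
  B: 204/255 ≈ 0.800000 > 0.04045 → ((0.800000+0.055)/1.055)^2.4 ≈ 0.603827
R_lin = 0.381326, G_lin = 0.806952, B_lin = 0.603827
L = 0.2126×R + 0.7152×G + 0.0722×B
L = 0.2126×0.381326 + 0.7152×0.806952 + 0.0722×0.603827
L ≈ 0.701798


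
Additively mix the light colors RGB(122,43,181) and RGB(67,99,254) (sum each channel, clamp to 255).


Additive: each channel = min(255, C₁+C₂)
R: 122+67 = 189 → 189
G: 43+99 = 142 → 142
B: 181+254 = 435 → 255
= RGB(189, 142, 255)


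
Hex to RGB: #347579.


34 → 52 (R)
75 → 117 (G)
79 → 121 (B)
= RGB(52, 117, 121)


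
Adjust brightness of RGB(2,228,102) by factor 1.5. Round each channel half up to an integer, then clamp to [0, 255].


Multiply each channel by 1.5, round half up, clamp to [0, 255]
R: 2×1.5 = 3
G: 228×1.5 = 342 → clamp → 255
B: 102×1.5 = 153
= RGB(3, 255, 153)


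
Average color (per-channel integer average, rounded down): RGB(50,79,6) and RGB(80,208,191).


Midpoint: each channel = ⌊(C₁+C₂)/2⌋
R: ⌊(50+80)/2⌋ = 65
G: ⌊(79+208)/2⌋ = 143
B: ⌊(6+191)/2⌋ = 98
= RGB(65, 143, 98)


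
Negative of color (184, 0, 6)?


Invert: (255-R, 255-G, 255-B)
R: 255-184 = 71
G: 255-0 = 255
B: 255-6 = 249
= RGB(71, 255, 249)


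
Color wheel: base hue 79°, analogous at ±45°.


Base hue: 79°
Left analog: (79 - 45) mod 360 = 34°
Right analog: (79 + 45) mod 360 = 124°
Analogous hues = 34° and 124°


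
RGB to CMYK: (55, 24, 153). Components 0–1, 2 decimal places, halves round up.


R'=55/255≈0.2157, G'=24/255≈0.0941, B'=153/255≈0.6000
K = 1 - max(R',G',B') = 1 - 153/255 = 102/255 = 0.4 → 0.40
(1-R'-K)/(1-K) simplifies to (max-R)/max with max = 153:
C = (153-55)/153 = 98/153 = 0.64052… → 0.64
M = (153-24)/153 = 129/153 = 0.84313… → 0.84
Y = (153-153)/153 = 0/153 = 0 → 0.00
= CMYK(0.64, 0.84, 0.00, 0.40)


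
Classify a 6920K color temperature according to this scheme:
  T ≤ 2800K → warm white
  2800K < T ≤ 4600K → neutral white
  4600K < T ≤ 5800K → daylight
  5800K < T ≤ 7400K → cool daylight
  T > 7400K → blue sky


Temperature: 6920K
5800K < 6920K ≤ 7400K → cool daylight
Classification: cool daylight


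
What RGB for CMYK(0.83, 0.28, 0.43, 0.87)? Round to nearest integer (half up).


R = 255 × (1-C) × (1-K) = 255 × 0.17 × 0.13 = 5.6355 → 6
G = 255 × (1-M) × (1-K) = 255 × 0.72 × 0.13 = 23.868 → 24
B = 255 × (1-Y) × (1-K) = 255 × 0.57 × 0.13 = 18.8955 → 19
= RGB(6, 24, 19)


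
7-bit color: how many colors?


Colors = 2^bits = 2^7
= 128 colors


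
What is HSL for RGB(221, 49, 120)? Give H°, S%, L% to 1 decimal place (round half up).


Normalize: R'=221/255≈0.8667, G'=49/255≈0.1922, B'=120/255≈0.4706
Max=221/255, Min=49/255, Δ=Max-Min=172/255
L = (Max+Min)/2 = (221+49)/510 = 270/510 = 0.52941… → L = 52.9%
L > 0.5 → S = Δ/(2-Max-Min) = 172/(510-221-49) = 172/240 = 0.71666… → S = 71.7%
(the 1/255 factors cancel in S and H, so raw channel differences can be used)
Max is R' → H = 60 × (((G-B)/Δ) mod 6) = 60 × (((49-120)/172) mod 6)
  (-71)/172 = -0.4127…; negative, so add 6 → 5.5872…
  H = 60 × 5.5872… = 335.232…° → H = 335.2°
= HSL(335.2°, 71.7%, 52.9%)


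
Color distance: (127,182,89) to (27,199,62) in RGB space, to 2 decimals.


d = √[(R₁-R₂)² + (G₁-G₂)² + (B₁-B₂)²]
d = √[(127-27)² + (182-199)² + (89-62)²]
d = √[10000 + 289 + 729]
d = √11018
d ≈ 104.97


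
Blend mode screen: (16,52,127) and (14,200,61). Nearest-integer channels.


Screen: C = 255 - (255-A)×(255-B)/255, rounded to nearest integer
R: 255 - (255-16)×(255-14)/255 = 255 - 57599/255 ≈ 255 - 225.878 = 29.122 → 29
G: 255 - (255-52)×(255-200)/255 = 255 - 11165/255 ≈ 255 - 43.784 = 211.216 → 211
B: 255 - (255-127)×(255-61)/255 = 255 - 24832/255 ≈ 255 - 97.380 = 157.620 → 158
= RGB(29, 211, 158)


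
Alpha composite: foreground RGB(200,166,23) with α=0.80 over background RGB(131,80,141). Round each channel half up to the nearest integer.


C = α×F + (1-α)×B, with 1-α = 0.20
R: 0.80×200 + 0.20×131 = 160.00 + 26.20 = 186.20 → 186
G: 0.80×166 + 0.20×80 = 132.80 + 16.00 = 148.80 → 149
B: 0.80×23 + 0.20×141 = 18.40 + 28.20 = 46.60 → 47
= RGB(186, 149, 47)


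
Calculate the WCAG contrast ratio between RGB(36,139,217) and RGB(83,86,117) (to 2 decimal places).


Linearize each sRGB channel c=v/255: c/12.92 if c ≤ 0.04045 else ((c+0.055)/1.055)^2.4
L = 0.2126×R_lin + 0.7152×G_lin + 0.0722×B_lin
Color 1 (36,139,217):
  R=36: 36/255≈0.1412 > 0.04045 → ((0.1412+0.055)/1.055)^2.4 ≈ 0.01764
  G=139: 139/255≈0.5451 > 0.04045 → ((0.5451+0.055)/1.055)^2.4 ≈ 0.25818
  B=217: 217/255≈0.8510 > 0.04045 → ((0.8510+0.055)/1.055)^2.4 ≈ 0.69387
  L1 = 0.2126×0.01764 + 0.7152×0.25818 + 0.0722×0.69387 ≈ 0.23850
Color 2 (83,86,117):
  R=83: 83/255≈0.3255 > 0.04045 → ((0.3255+0.055)/1.055)^2.4 ≈ 0.08650
  G=86: 86/255≈0.3373 > 0.04045 → ((0.3373+0.055)/1.055)^2.4 ≈ 0.09306
  B=117: 117/255≈0.4588 > 0.04045 → ((0.4588+0.055)/1.055)^2.4 ≈ 0.17789
  L2 = 0.2126×0.08650 + 0.7152×0.09306 + 0.0722×0.17789 ≈ 0.09779
Lighter = 0.23850, Darker = 0.09779
Ratio = (L_lighter + 0.05) / (L_darker + 0.05)
Ratio = (0.23850 + 0.05) / (0.09779 + 0.05) = 0.28850 / 0.14779 ≈ 1.9521
Ratio ≈ 1.95:1


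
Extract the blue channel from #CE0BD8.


Color: #CE0BD8
R = CE = 206
G = 0B = 11
B = D8 = 216
Blue = 216


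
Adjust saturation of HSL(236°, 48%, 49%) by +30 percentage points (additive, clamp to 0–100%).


Original S = 48%
Adjustment = +30 percentage points
New S = 48 + (30) = 78
Clamp to [0, 100] → 78
= HSL(236°, 78%, 49%)


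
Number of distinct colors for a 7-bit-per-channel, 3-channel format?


Total bits = 7 bits/channel × 3 channels = 21 bits
Distinct colors = 2^21
= 2,097,152 colors


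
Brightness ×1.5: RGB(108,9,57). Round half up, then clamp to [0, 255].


Multiply each channel by 1.5, round half up, clamp to [0, 255]
R: 108×1.5 = 162
G: 9×1.5 = 13.5 → round → 14
B: 57×1.5 = 85.5 → round → 86
= RGB(162, 14, 86)


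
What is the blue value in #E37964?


Color: #E37964
R = E3 = 227
G = 79 = 121
B = 64 = 100
Blue = 100


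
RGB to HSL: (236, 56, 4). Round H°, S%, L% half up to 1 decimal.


Normalize: R'=236/255≈0.9255, G'=56/255≈0.2196, B'=4/255≈0.0157
Max=236/255, Min=4/255, Δ=Max-Min=232/255
L = (Max+Min)/2 = (236+4)/510 = 240/510 = 0.47058… → L = 47.1%
L ≤ 0.5 → S = Δ/(Max+Min) = 232/(236+4) = 232/240 = 0.96666… → S = 96.7%
(the 1/255 factors cancel in S and H, so raw channel differences can be used)
Max is R' → H = 60 × (((G-B)/Δ) mod 6) = 60 × (((56-4)/232) mod 6)
  52/232 = 0.2241…
  H = 60 × 0.2241… = 13.448…° → H = 13.4°
= HSL(13.4°, 96.7%, 47.1%)


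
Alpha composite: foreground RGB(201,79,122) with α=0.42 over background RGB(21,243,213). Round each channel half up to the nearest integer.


C = α×F + (1-α)×B, with 1-α = 0.58
R: 0.42×201 + 0.58×21 = 84.42 + 12.18 = 96.60 → 97
G: 0.42×79 + 0.58×243 = 33.18 + 140.94 = 174.12 → 174
B: 0.42×122 + 0.58×213 = 51.24 + 123.54 = 174.78 → 175
= RGB(97, 174, 175)


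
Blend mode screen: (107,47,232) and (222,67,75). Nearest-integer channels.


Screen: C = 255 - (255-A)×(255-B)/255, rounded to nearest integer
R: 255 - (255-107)×(255-222)/255 = 255 - 4884/255 ≈ 255 - 19.153 = 235.847 → 236
G: 255 - (255-47)×(255-67)/255 = 255 - 39104/255 ≈ 255 - 153.349 = 101.651 → 102
B: 255 - (255-232)×(255-75)/255 = 255 - 4140/255 ≈ 255 - 16.235 = 238.765 → 239
= RGB(236, 102, 239)


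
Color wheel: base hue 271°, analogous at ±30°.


Base hue: 271°
Left analog: (271 - 30) mod 360 = 241°
Right analog: (271 + 30) mod 360 = 301°
Analogous hues = 241° and 301°


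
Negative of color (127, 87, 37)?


Invert: (255-R, 255-G, 255-B)
R: 255-127 = 128
G: 255-87 = 168
B: 255-37 = 218
= RGB(128, 168, 218)


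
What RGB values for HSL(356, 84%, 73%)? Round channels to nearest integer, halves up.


H=356°, S=0.84, L=0.73
C = (1-|2L-1|)×S = (1-|0.46|)×0.84 = 0.4536
H' = H/60 = 356/60 ≈ 5.9333; X = C×(1-|H' mod 2 - 1|) = 0.03024
m = L - C/2 = 0.73 - 0.2268 = 0.5032
Sector ⌊H'⌋ = 5 → (R',G',B') = (0.4536, 0.0, 0.03024)
RGB = ((R'+m)×255, (G'+m)×255, (B'+m)×255) = (243.984, 128.316, 136.0272)
Round half up → RGB(244, 128, 136)


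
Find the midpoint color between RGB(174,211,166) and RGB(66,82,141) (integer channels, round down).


Midpoint: each channel = ⌊(C₁+C₂)/2⌋
R: ⌊(174+66)/2⌋ = 120
G: ⌊(211+82)/2⌋ = 146
B: ⌊(166+141)/2⌋ = 153
= RGB(120, 146, 153)


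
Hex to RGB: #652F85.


65 → 101 (R)
2F → 47 (G)
85 → 133 (B)
= RGB(101, 47, 133)


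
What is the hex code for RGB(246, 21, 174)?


R = 246 → F6 (hex)
G = 21 → 15 (hex)
B = 174 → AE (hex)
Hex = #F615AE


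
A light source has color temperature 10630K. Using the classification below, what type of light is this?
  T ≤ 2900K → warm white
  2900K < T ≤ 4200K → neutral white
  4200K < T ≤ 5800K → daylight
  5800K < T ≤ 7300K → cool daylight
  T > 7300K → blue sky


Temperature: 10630K
10630K > 7300K → blue sky
Classification: blue sky


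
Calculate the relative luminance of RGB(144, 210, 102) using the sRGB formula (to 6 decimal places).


Linearize each channel (sRGB transfer function): c = v/255; c_lin = c/12.92 if c ≤ 0.04045, else ((c+0.055)/1.055)^2.4
  R: 144/255 ≈ 0.564706 > 0.04045 → ((0.564706+0.055)/1.055)^2.4 ≈ 0.278894
  G: 210/255 ≈ 0.823529 > 0.04045 → ((0.823529+0.055)/1.055)^2.4 ≈ 0.644480
  B: 102/255 ≈ 0.400000 > 0.04045 → ((0.400000+0.055)/1.055)^2.4 ≈ 0.132868
R_lin = 0.278894, G_lin = 0.644480, B_lin = 0.132868
L = 0.2126×R + 0.7152×G + 0.0722×B
L = 0.2126×0.278894 + 0.7152×0.644480 + 0.0722×0.132868
L ≈ 0.529818


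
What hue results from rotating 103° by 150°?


New hue = (H + rotation) mod 360
New hue = (103 + 150) mod 360
= 253 mod 360
= 253°


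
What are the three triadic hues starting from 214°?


Triadic: equally spaced at 120° intervals
H1 = 214°
H2 = (214 + 120) mod 360 = 334°
H3 = (214 + 240) mod 360 = 94°
Triadic = 214°, 334°, 94°


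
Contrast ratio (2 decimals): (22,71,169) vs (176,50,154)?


Linearize each sRGB channel c=v/255: c/12.92 if c ≤ 0.04045 else ((c+0.055)/1.055)^2.4
L = 0.2126×R_lin + 0.7152×G_lin + 0.0722×B_lin
Color 1 (22,71,169):
  R=22: 22/255≈0.0863 > 0.04045 → ((0.0863+0.055)/1.055)^2.4 ≈ 0.00802
  G=71: 71/255≈0.2784 > 0.04045 → ((0.2784+0.055)/1.055)^2.4 ≈ 0.06301
  B=169: 169/255≈0.6627 > 0.04045 → ((0.6627+0.055)/1.055)^2.4 ≈ 0.39676
  L1 = 0.2126×0.00802 + 0.7152×0.06301 + 0.0722×0.39676 ≈ 0.07542
Color 2 (176,50,154):
  R=176: 176/255≈0.6902 > 0.04045 → ((0.6902+0.055)/1.055)^2.4 ≈ 0.43415
  G=50: 50/255≈0.1961 > 0.04045 → ((0.1961+0.055)/1.055)^2.4 ≈ 0.03190
  B=154: 154/255≈0.6039 > 0.04045 → ((0.6039+0.055)/1.055)^2.4 ≈ 0.32314
  L2 = 0.2126×0.43415 + 0.7152×0.03190 + 0.0722×0.32314 ≈ 0.13844
Lighter = 0.13844, Darker = 0.07542
Ratio = (L_lighter + 0.05) / (L_darker + 0.05)
Ratio = (0.13844 + 0.05) / (0.07542 + 0.05) = 0.18844 / 0.12542 ≈ 1.5025
Ratio ≈ 1.50:1


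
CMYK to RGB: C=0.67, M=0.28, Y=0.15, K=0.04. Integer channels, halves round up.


R = 255 × (1-C) × (1-K) = 255 × 0.33 × 0.96 = 80.784 → 81
G = 255 × (1-M) × (1-K) = 255 × 0.72 × 0.96 = 176.256 → 176
B = 255 × (1-Y) × (1-K) = 255 × 0.85 × 0.96 = 208.08 → 208
= RGB(81, 176, 208)


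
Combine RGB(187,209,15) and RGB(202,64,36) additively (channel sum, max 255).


Additive: each channel = min(255, C₁+C₂)
R: 187+202 = 389 → 255
G: 209+64 = 273 → 255
B: 15+36 = 51 → 51
= RGB(255, 255, 51)


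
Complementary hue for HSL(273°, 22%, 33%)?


Complement = opposite side of color wheel = hue + 180°
H' = (273 + 180) mod 360 = 93°
S and L unchanged.
= HSL(93°, 22%, 33%)


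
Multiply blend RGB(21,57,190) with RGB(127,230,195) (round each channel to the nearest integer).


Multiply: C = A×B/255, rounded to nearest integer
R: 21×127/255 = 2667/255 ≈ 10.459 → 10
G: 57×230/255 = 13110/255 ≈ 51.412 → 51
B: 190×195/255 = 37050/255 ≈ 145.294 → 145
= RGB(10, 51, 145)


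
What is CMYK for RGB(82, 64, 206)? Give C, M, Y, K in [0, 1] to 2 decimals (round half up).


R'=82/255≈0.3216, G'=64/255≈0.2510, B'=206/255≈0.8078
K = 1 - max(R',G',B') = 1 - 206/255 = 49/255 = 0.19215… → 0.19
(1-R'-K)/(1-K) simplifies to (max-R)/max with max = 206:
C = (206-82)/206 = 124/206 = 0.60194… → 0.60
M = (206-64)/206 = 142/206 = 0.68932… → 0.69
Y = (206-206)/206 = 0/206 = 0 → 0.00
= CMYK(0.60, 0.69, 0.00, 0.19)


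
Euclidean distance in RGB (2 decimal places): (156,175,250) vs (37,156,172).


d = √[(R₁-R₂)² + (G₁-G₂)² + (B₁-B₂)²]
d = √[(156-37)² + (175-156)² + (250-172)²]
d = √[14161 + 361 + 6084]
d = √20606
d ≈ 143.55


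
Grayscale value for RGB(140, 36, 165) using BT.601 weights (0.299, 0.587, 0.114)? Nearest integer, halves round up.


Gray = 0.299×R + 0.587×G + 0.114×B
Gray = 0.299×140 + 0.587×36 + 0.114×165
Gray = 41.860 + 21.132 + 18.810
Gray = 81.802 → round half up → 82
Gray = 82


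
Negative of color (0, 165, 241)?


Invert: (255-R, 255-G, 255-B)
R: 255-0 = 255
G: 255-165 = 90
B: 255-241 = 14
= RGB(255, 90, 14)


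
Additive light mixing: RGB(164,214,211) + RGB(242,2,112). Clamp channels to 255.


Additive: each channel = min(255, C₁+C₂)
R: 164+242 = 406 → 255
G: 214+2 = 216 → 216
B: 211+112 = 323 → 255
= RGB(255, 216, 255)


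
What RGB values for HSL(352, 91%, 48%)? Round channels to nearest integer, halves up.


H=352°, S=0.91, L=0.48
C = (1-|2L-1|)×S = (1-|-0.04|)×0.91 = 0.8736
H' = H/60 = 352/60 ≈ 5.8667; X = C×(1-|H' mod 2 - 1|) = 0.11648
m = L - C/2 = 0.48 - 0.4368 = 0.0432
Sector ⌊H'⌋ = 5 → (R',G',B') = (0.8736, 0.0, 0.11648)
RGB = ((R'+m)×255, (G'+m)×255, (B'+m)×255) = (233.784, 11.016, 40.7184)
Round half up → RGB(234, 11, 41)


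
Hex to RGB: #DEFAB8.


DE → 222 (R)
FA → 250 (G)
B8 → 184 (B)
= RGB(222, 250, 184)


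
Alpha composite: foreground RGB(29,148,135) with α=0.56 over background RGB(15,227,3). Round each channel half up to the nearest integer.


C = α×F + (1-α)×B, with 1-α = 0.44
R: 0.56×29 + 0.44×15 = 16.24 + 6.60 = 22.84 → 23
G: 0.56×148 + 0.44×227 = 82.88 + 99.88 = 182.76 → 183
B: 0.56×135 + 0.44×3 = 75.60 + 1.32 = 76.92 → 77
= RGB(23, 183, 77)


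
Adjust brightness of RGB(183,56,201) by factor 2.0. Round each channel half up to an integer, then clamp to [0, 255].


Multiply each channel by 2.0, round half up, clamp to [0, 255]
R: 183×2.0 = 366 → clamp → 255
G: 56×2.0 = 112
B: 201×2.0 = 402 → clamp → 255
= RGB(255, 112, 255)


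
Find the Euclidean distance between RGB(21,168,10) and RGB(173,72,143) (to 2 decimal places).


d = √[(R₁-R₂)² + (G₁-G₂)² + (B₁-B₂)²]
d = √[(21-173)² + (168-72)² + (10-143)²]
d = √[23104 + 9216 + 17689]
d = √50009
d ≈ 223.63


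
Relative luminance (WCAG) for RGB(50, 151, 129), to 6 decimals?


Linearize each channel (sRGB transfer function): c = v/255; c_lin = c/12.92 if c ≤ 0.04045, else ((c+0.055)/1.055)^2.4
  R: 50/255 ≈ 0.196078 > 0.04045 → ((0.196078+0.055)/1.055)^2.4 ≈ 0.031896
  G: 151/255 ≈ 0.592157 > 0.04045 → ((0.592157+0.055)/1.055)^2.4 ≈ 0.309469
  B: 129/255 ≈ 0.505882 > 0.04045 → ((0.505882+0.055)/1.055)^2.4 ≈ 0.219526
R_lin = 0.031896, G_lin = 0.309469, B_lin = 0.219526
L = 0.2126×R + 0.7152×G + 0.0722×B
L = 0.2126×0.031896 + 0.7152×0.309469 + 0.0722×0.219526
L ≈ 0.243963


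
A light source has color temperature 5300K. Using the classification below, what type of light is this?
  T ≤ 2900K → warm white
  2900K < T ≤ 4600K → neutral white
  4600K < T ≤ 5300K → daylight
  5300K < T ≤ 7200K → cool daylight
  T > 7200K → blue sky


Temperature: 5300K
4600K < 5300K ≤ 5300K → daylight
Classification: daylight


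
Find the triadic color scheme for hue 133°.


Triadic: equally spaced at 120° intervals
H1 = 133°
H2 = (133 + 120) mod 360 = 253°
H3 = (133 + 240) mod 360 = 13°
Triadic = 133°, 253°, 13°


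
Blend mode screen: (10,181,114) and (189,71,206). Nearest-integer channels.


Screen: C = 255 - (255-A)×(255-B)/255, rounded to nearest integer
R: 255 - (255-10)×(255-189)/255 = 255 - 16170/255 ≈ 255 - 63.412 = 191.588 → 192
G: 255 - (255-181)×(255-71)/255 = 255 - 13616/255 ≈ 255 - 53.396 = 201.604 → 202
B: 255 - (255-114)×(255-206)/255 = 255 - 6909/255 ≈ 255 - 27.094 = 227.906 → 228
= RGB(192, 202, 228)


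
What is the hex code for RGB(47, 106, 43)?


R = 47 → 2F (hex)
G = 106 → 6A (hex)
B = 43 → 2B (hex)
Hex = #2F6A2B


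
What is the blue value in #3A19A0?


Color: #3A19A0
R = 3A = 58
G = 19 = 25
B = A0 = 160
Blue = 160


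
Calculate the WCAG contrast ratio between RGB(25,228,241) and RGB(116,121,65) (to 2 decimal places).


Linearize each sRGB channel c=v/255: c/12.92 if c ≤ 0.04045 else ((c+0.055)/1.055)^2.4
L = 0.2126×R_lin + 0.7152×G_lin + 0.0722×B_lin
Color 1 (25,228,241):
  R=25: 25/255≈0.0980 > 0.04045 → ((0.0980+0.055)/1.055)^2.4 ≈ 0.00972
  G=228: 228/255≈0.8941 > 0.04045 → ((0.8941+0.055)/1.055)^2.4 ≈ 0.77582
  B=241: 241/255≈0.9451 > 0.04045 → ((0.9451+0.055)/1.055)^2.4 ≈ 0.87962
  L1 = 0.2126×0.00972 + 0.7152×0.77582 + 0.0722×0.87962 ≈ 0.62044
Color 2 (116,121,65):
  R=116: 116/255≈0.4549 > 0.04045 → ((0.4549+0.055)/1.055)^2.4 ≈ 0.17465
  G=121: 121/255≈0.4745 > 0.04045 → ((0.4745+0.055)/1.055)^2.4 ≈ 0.19120
  B=65: 65/255≈0.2549 > 0.04045 → ((0.2549+0.055)/1.055)^2.4 ≈ 0.05286
  L2 = 0.2126×0.17465 + 0.7152×0.19120 + 0.0722×0.05286 ≈ 0.17769
Lighter = 0.62044, Darker = 0.17769
Ratio = (L_lighter + 0.05) / (L_darker + 0.05)
Ratio = (0.62044 + 0.05) / (0.17769 + 0.05) = 0.67044 / 0.22769 ≈ 2.9445
Ratio ≈ 2.94:1


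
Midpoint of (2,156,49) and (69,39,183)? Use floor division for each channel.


Midpoint: each channel = ⌊(C₁+C₂)/2⌋
R: ⌊(2+69)/2⌋ = 35
G: ⌊(156+39)/2⌋ = 97
B: ⌊(49+183)/2⌋ = 116
= RGB(35, 97, 116)


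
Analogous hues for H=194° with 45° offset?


Base hue: 194°
Left analog: (194 - 45) mod 360 = 149°
Right analog: (194 + 45) mod 360 = 239°
Analogous hues = 149° and 239°


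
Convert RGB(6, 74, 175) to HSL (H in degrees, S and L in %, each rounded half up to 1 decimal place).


Normalize: R'=6/255≈0.0235, G'=74/255≈0.2902, B'=175/255≈0.6863
Max=175/255, Min=6/255, Δ=Max-Min=169/255
L = (Max+Min)/2 = (175+6)/510 = 181/510 = 0.35490… → L = 35.5%
L ≤ 0.5 → S = Δ/(Max+Min) = 169/(175+6) = 169/181 = 0.93370… → S = 93.4%
(the 1/255 factors cancel in S and H, so raw channel differences can be used)
Max is B' → H = 60 × ((R-G)/Δ + 4) = 60 × ((6-74)/169 + 4)
  -68/169 + 4 = -0.4023… + 4 = 3.5976…
  H = 60 × 3.5976… = 215.857…° → H = 215.9°
= HSL(215.9°, 93.4%, 35.5%)


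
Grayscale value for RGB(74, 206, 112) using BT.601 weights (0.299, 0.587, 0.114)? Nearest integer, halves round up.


Gray = 0.299×R + 0.587×G + 0.114×B
Gray = 0.299×74 + 0.587×206 + 0.114×112
Gray = 22.126 + 120.922 + 12.768
Gray = 155.816 → round half up → 156
Gray = 156


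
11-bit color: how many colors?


Colors = 2^bits = 2^11
= 2,048 colors


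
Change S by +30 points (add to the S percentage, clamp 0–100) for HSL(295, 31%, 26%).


Original S = 31%
Adjustment = +30 percentage points
New S = 31 + (30) = 61
Clamp to [0, 100] → 61
= HSL(295°, 61%, 26%)


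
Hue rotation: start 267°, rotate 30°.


New hue = (H + rotation) mod 360
New hue = (267 + 30) mod 360
= 297 mod 360
= 297°


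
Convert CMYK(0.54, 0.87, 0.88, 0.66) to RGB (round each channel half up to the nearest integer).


R = 255 × (1-C) × (1-K) = 255 × 0.46 × 0.34 = 39.882 → 40
G = 255 × (1-M) × (1-K) = 255 × 0.13 × 0.34 = 11.271 → 11
B = 255 × (1-Y) × (1-K) = 255 × 0.12 × 0.34 = 10.404 → 10
= RGB(40, 11, 10)


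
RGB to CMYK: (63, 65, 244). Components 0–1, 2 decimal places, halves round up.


R'=63/255≈0.2471, G'=65/255≈0.2549, B'=244/255≈0.9569
K = 1 - max(R',G',B') = 1 - 244/255 = 11/255 = 0.04313… → 0.04
(1-R'-K)/(1-K) simplifies to (max-R)/max with max = 244:
C = (244-63)/244 = 181/244 = 0.74180… → 0.74
M = (244-65)/244 = 179/244 = 0.73360… → 0.73
Y = (244-244)/244 = 0/244 = 0 → 0.00
= CMYK(0.74, 0.73, 0.00, 0.04)


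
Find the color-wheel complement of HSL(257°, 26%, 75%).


Complement = opposite side of color wheel = hue + 180°
H' = (257 + 180) mod 360 = 77°
S and L unchanged.
= HSL(77°, 26%, 75%)


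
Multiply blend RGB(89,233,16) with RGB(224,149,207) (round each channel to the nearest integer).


Multiply: C = A×B/255, rounded to nearest integer
R: 89×224/255 = 19936/255 ≈ 78.180 → 78
G: 233×149/255 = 34717/255 ≈ 136.145 → 136
B: 16×207/255 = 3312/255 ≈ 12.988 → 13
= RGB(78, 136, 13)


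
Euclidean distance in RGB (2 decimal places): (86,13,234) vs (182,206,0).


d = √[(R₁-R₂)² + (G₁-G₂)² + (B₁-B₂)²]
d = √[(86-182)² + (13-206)² + (234-0)²]
d = √[9216 + 37249 + 54756]
d = √101221
d ≈ 318.15


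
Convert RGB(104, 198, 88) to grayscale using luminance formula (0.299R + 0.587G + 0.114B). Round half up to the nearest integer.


Gray = 0.299×R + 0.587×G + 0.114×B
Gray = 0.299×104 + 0.587×198 + 0.114×88
Gray = 31.096 + 116.226 + 10.032
Gray = 157.354 → round half up → 157
Gray = 157


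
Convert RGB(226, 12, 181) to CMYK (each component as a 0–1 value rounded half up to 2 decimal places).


R'=226/255≈0.8863, G'=12/255≈0.0471, B'=181/255≈0.7098
K = 1 - max(R',G',B') = 1 - 226/255 = 29/255 = 0.11372… → 0.11
(1-R'-K)/(1-K) simplifies to (max-R)/max with max = 226:
C = (226-226)/226 = 0/226 = 0 → 0.00
M = (226-12)/226 = 214/226 = 0.94690… → 0.95
Y = (226-181)/226 = 45/226 = 0.19911… → 0.20
= CMYK(0.00, 0.95, 0.20, 0.11)


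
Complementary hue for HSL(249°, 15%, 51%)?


Complement = opposite side of color wheel = hue + 180°
H' = (249 + 180) mod 360 = 69°
S and L unchanged.
= HSL(69°, 15%, 51%)


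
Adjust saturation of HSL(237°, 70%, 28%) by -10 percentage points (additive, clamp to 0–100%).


Original S = 70%
Adjustment = -10 percentage points
New S = 70 + (-10) = 60
Clamp to [0, 100] → 60
= HSL(237°, 60%, 28%)


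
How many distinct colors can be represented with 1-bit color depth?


Colors = 2^bits = 2^1
= 2 colors


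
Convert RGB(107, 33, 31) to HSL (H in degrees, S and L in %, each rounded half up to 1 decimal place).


Normalize: R'=107/255≈0.4196, G'=33/255≈0.1294, B'=31/255≈0.1216
Max=107/255, Min=31/255, Δ=Max-Min=76/255
L = (Max+Min)/2 = (107+31)/510 = 138/510 = 0.27058… → L = 27.1%
L ≤ 0.5 → S = Δ/(Max+Min) = 76/(107+31) = 76/138 = 0.55072… → S = 55.1%
(the 1/255 factors cancel in S and H, so raw channel differences can be used)
Max is R' → H = 60 × (((G-B)/Δ) mod 6) = 60 × (((33-31)/76) mod 6)
  2/76 = 0.0263…
  H = 60 × 0.0263… = 1.578…° → H = 1.6°
= HSL(1.6°, 55.1%, 27.1%)


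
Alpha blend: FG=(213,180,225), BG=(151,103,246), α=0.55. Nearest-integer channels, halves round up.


C = α×F + (1-α)×B, with 1-α = 0.45
R: 0.55×213 + 0.45×151 = 117.15 + 67.95 = 185.10 → 185
G: 0.55×180 + 0.45×103 = 99.00 + 46.35 = 145.35 → 145
B: 0.55×225 + 0.45×246 = 123.75 + 110.70 = 234.45 → 234
= RGB(185, 145, 234)


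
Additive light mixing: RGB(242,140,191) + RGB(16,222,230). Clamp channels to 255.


Additive: each channel = min(255, C₁+C₂)
R: 242+16 = 258 → 255
G: 140+222 = 362 → 255
B: 191+230 = 421 → 255
= RGB(255, 255, 255)


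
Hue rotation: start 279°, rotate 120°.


New hue = (H + rotation) mod 360
New hue = (279 + 120) mod 360
= 399 mod 360
= 39°


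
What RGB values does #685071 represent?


68 → 104 (R)
50 → 80 (G)
71 → 113 (B)
= RGB(104, 80, 113)


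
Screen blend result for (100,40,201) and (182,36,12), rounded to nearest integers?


Screen: C = 255 - (255-A)×(255-B)/255, rounded to nearest integer
R: 255 - (255-100)×(255-182)/255 = 255 - 11315/255 ≈ 255 - 44.373 = 210.627 → 211
G: 255 - (255-40)×(255-36)/255 = 255 - 47085/255 ≈ 255 - 184.647 = 70.353 → 70
B: 255 - (255-201)×(255-12)/255 = 255 - 13122/255 ≈ 255 - 51.459 = 203.541 → 204
= RGB(211, 70, 204)


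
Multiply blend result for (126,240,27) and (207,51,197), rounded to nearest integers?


Multiply: C = A×B/255, rounded to nearest integer
R: 126×207/255 = 26082/255 ≈ 102.282 → 102
G: 240×51/255 = 12240/255 ≈ 48.000 → 48
B: 27×197/255 = 5319/255 ≈ 20.859 → 21
= RGB(102, 48, 21)


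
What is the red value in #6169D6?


Color: #6169D6
R = 61 = 97
G = 69 = 105
B = D6 = 214
Red = 97


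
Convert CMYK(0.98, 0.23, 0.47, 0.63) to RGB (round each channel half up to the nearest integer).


R = 255 × (1-C) × (1-K) = 255 × 0.02 × 0.37 = 1.887 → 2
G = 255 × (1-M) × (1-K) = 255 × 0.77 × 0.37 = 72.6495 → 73
B = 255 × (1-Y) × (1-K) = 255 × 0.53 × 0.37 = 50.0055 → 50
= RGB(2, 73, 50)


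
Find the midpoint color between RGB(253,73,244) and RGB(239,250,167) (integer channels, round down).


Midpoint: each channel = ⌊(C₁+C₂)/2⌋
R: ⌊(253+239)/2⌋ = 246
G: ⌊(73+250)/2⌋ = 161
B: ⌊(244+167)/2⌋ = 205
= RGB(246, 161, 205)


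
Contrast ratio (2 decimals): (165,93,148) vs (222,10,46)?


Linearize each sRGB channel c=v/255: c/12.92 if c ≤ 0.04045 else ((c+0.055)/1.055)^2.4
L = 0.2126×R_lin + 0.7152×G_lin + 0.0722×B_lin
Color 1 (165,93,148):
  R=165: 165/255≈0.6471 > 0.04045 → ((0.6471+0.055)/1.055)^2.4 ≈ 0.37626
  G=93: 93/255≈0.3647 > 0.04045 → ((0.3647+0.055)/1.055)^2.4 ≈ 0.10946
  B=148: 148/255≈0.5804 > 0.04045 → ((0.5804+0.055)/1.055)^2.4 ≈ 0.29614
  L1 = 0.2126×0.37626 + 0.7152×0.10946 + 0.0722×0.29614 ≈ 0.17966
Color 2 (222,10,46):
  R=222: 222/255≈0.8706 > 0.04045 → ((0.8706+0.055)/1.055)^2.4 ≈ 0.73046
  G=10: 10/255≈0.0392 ≤ 0.04045 → 0.0392/12.92 ≈ 0.00304
  B=46: 46/255≈0.1804 > 0.04045 → ((0.1804+0.055)/1.055)^2.4 ≈ 0.02732
  L2 = 0.2126×0.73046 + 0.7152×0.00304 + 0.0722×0.02732 ≈ 0.15944
Lighter = 0.17966, Darker = 0.15944
Ratio = (L_lighter + 0.05) / (L_darker + 0.05)
Ratio = (0.17966 + 0.05) / (0.15944 + 0.05) = 0.22966 / 0.20944 ≈ 1.0966
Ratio ≈ 1.10:1


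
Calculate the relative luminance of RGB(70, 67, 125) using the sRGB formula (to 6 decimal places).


Linearize each channel (sRGB transfer function): c = v/255; c_lin = c/12.92 if c ≤ 0.04045, else ((c+0.055)/1.055)^2.4
  R: 70/255 ≈ 0.274510 > 0.04045 → ((0.274510+0.055)/1.055)^2.4 ≈ 0.061246
  G: 67/255 ≈ 0.262745 > 0.04045 → ((0.262745+0.055)/1.055)^2.4 ≈ 0.056128
  B: 125/255 ≈ 0.490196 > 0.04045 → ((0.490196+0.055)/1.055)^2.4 ≈ 0.205079
R_lin = 0.061246, G_lin = 0.056128, B_lin = 0.205079
L = 0.2126×R + 0.7152×G + 0.0722×B
L = 0.2126×0.061246 + 0.7152×0.056128 + 0.0722×0.205079
L ≈ 0.067971


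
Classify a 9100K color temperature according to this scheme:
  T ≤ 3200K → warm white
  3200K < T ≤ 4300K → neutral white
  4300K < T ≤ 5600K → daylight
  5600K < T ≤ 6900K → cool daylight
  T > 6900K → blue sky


Temperature: 9100K
9100K > 6900K → blue sky
Classification: blue sky


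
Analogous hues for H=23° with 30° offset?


Base hue: 23°
Left analog: (23 - 30) mod 360 = 353°
Right analog: (23 + 30) mod 360 = 53°
Analogous hues = 353° and 53°


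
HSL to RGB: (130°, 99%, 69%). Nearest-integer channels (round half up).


H=130°, S=0.99, L=0.69
C = (1-|2L-1|)×S = (1-|0.38|)×0.99 = 0.6138
H' = H/60 = 130/60 ≈ 2.1667; X = C×(1-|H' mod 2 - 1|) = 0.1023
m = L - C/2 = 0.69 - 0.3069 = 0.3831
Sector ⌊H'⌋ = 2 → (R',G',B') = (0.0, 0.6138, 0.1023)
RGB = ((R'+m)×255, (G'+m)×255, (B'+m)×255) = (97.6905, 254.2095, 123.777)
Round half up → RGB(98, 254, 124)


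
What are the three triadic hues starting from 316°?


Triadic: equally spaced at 120° intervals
H1 = 316°
H2 = (316 + 120) mod 360 = 76°
H3 = (316 + 240) mod 360 = 196°
Triadic = 316°, 76°, 196°


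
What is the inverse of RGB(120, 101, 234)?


Invert: (255-R, 255-G, 255-B)
R: 255-120 = 135
G: 255-101 = 154
B: 255-234 = 21
= RGB(135, 154, 21)


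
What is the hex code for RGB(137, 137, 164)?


R = 137 → 89 (hex)
G = 137 → 89 (hex)
B = 164 → A4 (hex)
Hex = #8989A4


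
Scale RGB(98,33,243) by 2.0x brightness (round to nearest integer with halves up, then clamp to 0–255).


Multiply each channel by 2.0, round half up, clamp to [0, 255]
R: 98×2.0 = 196
G: 33×2.0 = 66
B: 243×2.0 = 486 → clamp → 255
= RGB(196, 66, 255)


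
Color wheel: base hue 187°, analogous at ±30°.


Base hue: 187°
Left analog: (187 - 30) mod 360 = 157°
Right analog: (187 + 30) mod 360 = 217°
Analogous hues = 157° and 217°


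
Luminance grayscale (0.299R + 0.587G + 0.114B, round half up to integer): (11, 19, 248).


Gray = 0.299×R + 0.587×G + 0.114×B
Gray = 0.299×11 + 0.587×19 + 0.114×248
Gray = 3.289 + 11.153 + 28.272
Gray = 42.714 → round half up → 43
Gray = 43


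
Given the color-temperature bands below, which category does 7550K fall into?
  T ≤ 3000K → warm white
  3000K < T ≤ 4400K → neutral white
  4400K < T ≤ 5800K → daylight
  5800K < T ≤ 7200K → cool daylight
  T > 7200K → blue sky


Temperature: 7550K
7550K > 7200K → blue sky
Classification: blue sky


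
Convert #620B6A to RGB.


62 → 98 (R)
0B → 11 (G)
6A → 106 (B)
= RGB(98, 11, 106)


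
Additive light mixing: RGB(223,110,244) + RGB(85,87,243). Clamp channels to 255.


Additive: each channel = min(255, C₁+C₂)
R: 223+85 = 308 → 255
G: 110+87 = 197 → 197
B: 244+243 = 487 → 255
= RGB(255, 197, 255)


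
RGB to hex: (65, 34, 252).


R = 65 → 41 (hex)
G = 34 → 22 (hex)
B = 252 → FC (hex)
Hex = #4122FC


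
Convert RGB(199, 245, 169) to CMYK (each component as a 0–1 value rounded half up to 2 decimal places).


R'=199/255≈0.7804, G'=245/255≈0.9608, B'=169/255≈0.6627
K = 1 - max(R',G',B') = 1 - 245/255 = 10/255 = 0.03921… → 0.04
(1-R'-K)/(1-K) simplifies to (max-R)/max with max = 245:
C = (245-199)/245 = 46/245 = 0.18775… → 0.19
M = (245-245)/245 = 0/245 = 0 → 0.00
Y = (245-169)/245 = 76/245 = 0.31020… → 0.31
= CMYK(0.19, 0.00, 0.31, 0.04)


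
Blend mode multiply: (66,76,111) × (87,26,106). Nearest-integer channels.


Multiply: C = A×B/255, rounded to nearest integer
R: 66×87/255 = 5742/255 ≈ 22.518 → 23
G: 76×26/255 = 1976/255 ≈ 7.749 → 8
B: 111×106/255 = 11766/255 ≈ 46.141 → 46
= RGB(23, 8, 46)


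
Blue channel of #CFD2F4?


Color: #CFD2F4
R = CF = 207
G = D2 = 210
B = F4 = 244
Blue = 244


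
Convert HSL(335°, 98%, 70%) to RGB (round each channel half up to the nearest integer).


H=335°, S=0.98, L=0.70
C = (1-|2L-1|)×S = (1-|0.40|)×0.98 = 0.588
H' = H/60 = 335/60 ≈ 5.5833; X = C×(1-|H' mod 2 - 1|) = 0.245
m = L - C/2 = 0.70 - 0.294 = 0.406
Sector ⌊H'⌋ = 5 → (R',G',B') = (0.588, 0.0, 0.245)
RGB = ((R'+m)×255, (G'+m)×255, (B'+m)×255) = (253.47, 103.53, 166.005)
Round half up → RGB(253, 104, 166)


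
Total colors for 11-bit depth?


Colors = 2^bits = 2^11
= 2,048 colors


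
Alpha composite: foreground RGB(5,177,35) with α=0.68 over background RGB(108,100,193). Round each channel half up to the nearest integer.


C = α×F + (1-α)×B, with 1-α = 0.32
R: 0.68×5 + 0.32×108 = 3.40 + 34.56 = 37.96 → 38
G: 0.68×177 + 0.32×100 = 120.36 + 32.00 = 152.36 → 152
B: 0.68×35 + 0.32×193 = 23.80 + 61.76 = 85.56 → 86
= RGB(38, 152, 86)


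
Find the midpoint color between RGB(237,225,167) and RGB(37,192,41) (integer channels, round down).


Midpoint: each channel = ⌊(C₁+C₂)/2⌋
R: ⌊(237+37)/2⌋ = 137
G: ⌊(225+192)/2⌋ = 208
B: ⌊(167+41)/2⌋ = 104
= RGB(137, 208, 104)


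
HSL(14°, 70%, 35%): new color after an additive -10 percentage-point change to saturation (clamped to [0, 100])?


Original S = 70%
Adjustment = -10 percentage points
New S = 70 + (-10) = 60
Clamp to [0, 100] → 60
= HSL(14°, 60%, 35%)


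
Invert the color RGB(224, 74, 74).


Invert: (255-R, 255-G, 255-B)
R: 255-224 = 31
G: 255-74 = 181
B: 255-74 = 181
= RGB(31, 181, 181)


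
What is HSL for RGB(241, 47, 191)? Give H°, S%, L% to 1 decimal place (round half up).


Normalize: R'=241/255≈0.9451, G'=47/255≈0.1843, B'=191/255≈0.7490
Max=241/255, Min=47/255, Δ=Max-Min=194/255
L = (Max+Min)/2 = (241+47)/510 = 288/510 = 0.56470… → L = 56.5%
L > 0.5 → S = Δ/(2-Max-Min) = 194/(510-241-47) = 194/222 = 0.87387… → S = 87.4%
(the 1/255 factors cancel in S and H, so raw channel differences can be used)
Max is R' → H = 60 × (((G-B)/Δ) mod 6) = 60 × (((47-191)/194) mod 6)
  (-144)/194 = -0.7422…; negative, so add 6 → 5.2577…
  H = 60 × 5.2577… = 315.463…° → H = 315.5°
= HSL(315.5°, 87.4%, 56.5%)


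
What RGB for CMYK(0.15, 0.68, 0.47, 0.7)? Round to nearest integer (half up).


R = 255 × (1-C) × (1-K) = 255 × 0.85 × 0.30 = 65.025 → 65
G = 255 × (1-M) × (1-K) = 255 × 0.32 × 0.30 = 24.48 → 24
B = 255 × (1-Y) × (1-K) = 255 × 0.53 × 0.30 = 40.545 → 41
= RGB(65, 24, 41)


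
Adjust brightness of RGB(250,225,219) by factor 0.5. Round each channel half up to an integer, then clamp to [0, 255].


Multiply each channel by 0.5, round half up, clamp to [0, 255]
R: 250×0.5 = 125
G: 225×0.5 = 112.5 → round → 113
B: 219×0.5 = 109.5 → round → 110
= RGB(125, 113, 110)


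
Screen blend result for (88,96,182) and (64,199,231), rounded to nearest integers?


Screen: C = 255 - (255-A)×(255-B)/255, rounded to nearest integer
R: 255 - (255-88)×(255-64)/255 = 255 - 31897/255 ≈ 255 - 125.086 = 129.914 → 130
G: 255 - (255-96)×(255-199)/255 = 255 - 8904/255 ≈ 255 - 34.918 = 220.082 → 220
B: 255 - (255-182)×(255-231)/255 = 255 - 1752/255 ≈ 255 - 6.871 = 248.129 → 248
= RGB(130, 220, 248)


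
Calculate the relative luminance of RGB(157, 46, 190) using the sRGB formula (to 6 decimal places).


Linearize each channel (sRGB transfer function): c = v/255; c_lin = c/12.92 if c ≤ 0.04045, else ((c+0.055)/1.055)^2.4
  R: 157/255 ≈ 0.615686 > 0.04045 → ((0.615686+0.055)/1.055)^2.4 ≈ 0.337164
  G: 46/255 ≈ 0.180392 > 0.04045 → ((0.180392+0.055)/1.055)^2.4 ≈ 0.027321
  B: 190/255 ≈ 0.745098 > 0.04045 → ((0.745098+0.055)/1.055)^2.4 ≈ 0.514918
R_lin = 0.337164, G_lin = 0.027321, B_lin = 0.514918
L = 0.2126×R + 0.7152×G + 0.0722×B
L = 0.2126×0.337164 + 0.7152×0.027321 + 0.0722×0.514918
L ≈ 0.128398


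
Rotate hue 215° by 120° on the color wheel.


New hue = (H + rotation) mod 360
New hue = (215 + 120) mod 360
= 335 mod 360
= 335°


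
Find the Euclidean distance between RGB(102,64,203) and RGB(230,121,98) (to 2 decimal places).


d = √[(R₁-R₂)² + (G₁-G₂)² + (B₁-B₂)²]
d = √[(102-230)² + (64-121)² + (203-98)²]
d = √[16384 + 3249 + 11025]
d = √30658
d ≈ 175.09


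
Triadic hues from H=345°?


Triadic: equally spaced at 120° intervals
H1 = 345°
H2 = (345 + 120) mod 360 = 105°
H3 = (345 + 240) mod 360 = 225°
Triadic = 345°, 105°, 225°
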